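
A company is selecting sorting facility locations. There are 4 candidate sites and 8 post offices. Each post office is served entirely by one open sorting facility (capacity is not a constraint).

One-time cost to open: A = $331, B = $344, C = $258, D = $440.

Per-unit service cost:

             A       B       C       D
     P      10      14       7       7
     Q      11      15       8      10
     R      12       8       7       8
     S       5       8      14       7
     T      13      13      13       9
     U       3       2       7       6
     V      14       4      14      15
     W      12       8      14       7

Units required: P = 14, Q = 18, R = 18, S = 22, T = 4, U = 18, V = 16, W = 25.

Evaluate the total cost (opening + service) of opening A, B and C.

Total cost: 1763

Each post office is assigned to its cheapest site among the open ones.
{A, B, C}: P→C 7·14=98, Q→C 8·18=144, R→C 7·18=126, S→A 5·22=110, T→A 13·4=52, U→B 2·18=36, V→B 4·16=64, W→B 8·25=200. Service 830; fixed 933; total 1763.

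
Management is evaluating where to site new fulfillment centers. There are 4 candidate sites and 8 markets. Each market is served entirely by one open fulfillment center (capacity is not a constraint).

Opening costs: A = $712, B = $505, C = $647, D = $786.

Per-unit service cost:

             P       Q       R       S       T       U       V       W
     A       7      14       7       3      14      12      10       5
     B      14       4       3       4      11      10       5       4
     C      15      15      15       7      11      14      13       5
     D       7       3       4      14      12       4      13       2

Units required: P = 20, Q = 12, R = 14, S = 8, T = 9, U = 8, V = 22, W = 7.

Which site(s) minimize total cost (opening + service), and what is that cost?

Open B only; minimum total cost 1224.

For any fixed open set, each market goes to its cheapest open site; total = fixed + service.
{B}: P→B 14·20=280, Q→B 4·12=48, R→B 3·14=42, S→B 4·8=32, T→B 11·9=99, U→B 10·8=80, V→B 5·22=110, W→B 4·7=28. Service 719; fixed 505; total 1224.
{D}: service 784 + fixed 786 = 1570
{A}: service 907 + fixed 712 = 1619
{A, B, C, D}: service 497 + fixed 2650 = 3147
(All 15 nonempty subsets were checked; B only is lowest.)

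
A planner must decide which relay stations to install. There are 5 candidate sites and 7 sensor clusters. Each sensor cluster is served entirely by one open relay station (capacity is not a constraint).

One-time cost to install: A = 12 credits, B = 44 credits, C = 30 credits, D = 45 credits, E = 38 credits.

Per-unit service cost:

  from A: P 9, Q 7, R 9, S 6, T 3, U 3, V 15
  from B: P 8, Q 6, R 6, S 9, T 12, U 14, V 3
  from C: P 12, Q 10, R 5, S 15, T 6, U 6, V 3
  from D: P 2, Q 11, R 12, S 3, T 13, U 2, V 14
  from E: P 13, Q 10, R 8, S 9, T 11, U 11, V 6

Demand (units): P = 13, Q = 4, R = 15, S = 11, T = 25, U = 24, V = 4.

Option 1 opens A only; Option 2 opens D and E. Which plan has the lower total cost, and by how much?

Option 1 is cheaper by 84.

Option 1: {A}: P→A 9·13=117, Q→A 7·4=28, R→A 9·15=135, S→A 6·11=66, T→A 3·25=75, U→A 3·24=72, V→A 15·4=60. Service 553; fixed 12; total 565.
Option 2: {D, E}: P→D 2·13=26, Q→E 10·4=40, R→E 8·15=120, S→D 3·11=33, T→E 11·25=275, U→D 2·24=48, V→E 6·4=24. Service 566; fixed 83; total 649.
Difference: |565 − 649| = 84.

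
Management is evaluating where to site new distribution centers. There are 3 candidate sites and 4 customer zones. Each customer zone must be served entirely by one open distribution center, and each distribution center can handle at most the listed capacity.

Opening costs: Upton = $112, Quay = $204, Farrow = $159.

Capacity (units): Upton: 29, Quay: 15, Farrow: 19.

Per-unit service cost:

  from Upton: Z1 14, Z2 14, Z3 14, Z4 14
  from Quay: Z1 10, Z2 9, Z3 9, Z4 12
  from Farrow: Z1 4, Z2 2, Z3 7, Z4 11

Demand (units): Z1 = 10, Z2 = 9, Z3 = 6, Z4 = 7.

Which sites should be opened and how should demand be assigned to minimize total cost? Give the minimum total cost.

Open {Upton, Farrow}: Z1→Farrow 4·10=40, Z2→Farrow 2·9=18, Z3→Upton 14·6=84, Z4→Upton 14·7=98.
Loads: Upton carries 13/29, Farrow carries 19/19. Service 240; fixed 271; total 511.
Next best feasible plan costs 559.

Minimum total cost: 511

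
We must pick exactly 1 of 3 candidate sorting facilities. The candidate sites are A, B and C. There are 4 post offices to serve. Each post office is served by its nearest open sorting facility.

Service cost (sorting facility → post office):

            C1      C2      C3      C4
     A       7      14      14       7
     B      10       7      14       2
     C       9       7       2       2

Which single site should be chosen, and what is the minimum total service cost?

Choose C only; total service cost 20.

With exactly 1 open, each post office uses its cheapest among the chosen.
{C}: C1→C 9, C2→C 7, C3→C 2, C4→C 2. Service cost 20.
{B}: service cost 33
{A}: service cost 42
Among all 3 size-1 choices, {C} is lowest.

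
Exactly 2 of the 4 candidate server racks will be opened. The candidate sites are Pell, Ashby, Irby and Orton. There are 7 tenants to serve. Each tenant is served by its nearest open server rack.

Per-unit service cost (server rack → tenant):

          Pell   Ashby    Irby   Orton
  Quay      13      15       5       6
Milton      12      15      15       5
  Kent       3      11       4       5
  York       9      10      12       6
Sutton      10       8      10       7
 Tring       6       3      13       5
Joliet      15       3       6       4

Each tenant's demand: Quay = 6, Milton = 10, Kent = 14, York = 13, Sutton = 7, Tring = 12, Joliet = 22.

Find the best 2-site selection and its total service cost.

Choose Ashby and Orton; total service cost 385.

With exactly 2 open, each tenant uses its cheapest among the chosen.
{Ashby, Orton}: Quay→Orton 6·6=36, Milton→Orton 5·10=50, Kent→Orton 5·14=70, York→Orton 6·13=78, Sutton→Orton 7·7=49, Tring→Ashby 3·12=36, Joliet→Ashby 3·22=66. Service cost 385.
{Pell, Orton}: service cost 403
{Irby, Orton}: service cost 411
Among all 6 size-2 choices, {Ashby, Orton} is lowest.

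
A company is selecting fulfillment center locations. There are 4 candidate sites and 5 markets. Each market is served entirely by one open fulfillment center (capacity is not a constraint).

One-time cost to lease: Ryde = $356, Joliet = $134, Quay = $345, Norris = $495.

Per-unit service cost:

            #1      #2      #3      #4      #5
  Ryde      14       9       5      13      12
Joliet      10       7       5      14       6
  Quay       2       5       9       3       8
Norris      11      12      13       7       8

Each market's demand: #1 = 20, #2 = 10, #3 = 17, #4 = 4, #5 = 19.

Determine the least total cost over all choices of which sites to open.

Minimum total cost: 659

For any fixed open set, each market goes to its cheapest open site; total = fixed + service.
{Joliet}: #1→Joliet 10·20=200, #2→Joliet 7·10=70, #3→Joliet 5·17=85, #4→Joliet 14·4=56, #5→Joliet 6·19=114. Service 525; fixed 134; total 659.
{Quay}: service 407 + fixed 345 = 752
{Joliet, Quay}: service 301 + fixed 479 = 780
{Ryde, Joliet, Quay, Norris}: service 301 + fixed 1330 = 1631
No other subset beats 659.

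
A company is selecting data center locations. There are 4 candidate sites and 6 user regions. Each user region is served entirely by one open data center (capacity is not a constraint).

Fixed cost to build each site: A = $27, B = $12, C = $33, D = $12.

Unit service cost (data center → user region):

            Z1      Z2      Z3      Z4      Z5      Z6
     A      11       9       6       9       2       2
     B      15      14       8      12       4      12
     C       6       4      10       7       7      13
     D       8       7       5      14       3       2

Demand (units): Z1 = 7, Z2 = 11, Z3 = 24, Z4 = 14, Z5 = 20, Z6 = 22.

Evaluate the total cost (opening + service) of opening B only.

Each user region is assigned to its cheapest site among the open ones.
{B}: Z1→B 15·7=105, Z2→B 14·11=154, Z3→B 8·24=192, Z4→B 12·14=168, Z5→B 4·20=80, Z6→B 12·22=264. Service 963; fixed 12; total 975.

Total cost: 975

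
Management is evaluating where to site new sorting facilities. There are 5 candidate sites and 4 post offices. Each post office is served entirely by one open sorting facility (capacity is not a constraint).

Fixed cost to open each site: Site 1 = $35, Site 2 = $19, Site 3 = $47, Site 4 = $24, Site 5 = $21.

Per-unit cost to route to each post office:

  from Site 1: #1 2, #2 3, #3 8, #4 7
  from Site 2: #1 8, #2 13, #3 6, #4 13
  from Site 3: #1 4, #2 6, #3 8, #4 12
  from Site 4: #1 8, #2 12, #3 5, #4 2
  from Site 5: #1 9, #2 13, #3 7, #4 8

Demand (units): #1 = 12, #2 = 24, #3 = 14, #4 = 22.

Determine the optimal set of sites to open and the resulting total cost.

For any fixed open set, each post office goes to its cheapest open site; total = fixed + service.
{Site 1, Site 4}: #1→Site 1 2·12=24, #2→Site 1 3·24=72, #3→Site 4 5·14=70, #4→Site 4 2·22=44. Service 210; fixed 59; total 269.
{Site 1, Site 2, Site 4}: #1→Site 1 2·12=24, #2→Site 1 3·24=72, #3→Site 4 5·14=70, #4→Site 4 2·22=44. Service 210; fixed 78; total 288.
{Site 1, Site 4, Site 5}: #1→Site 1 2·12=24, #2→Site 1 3·24=72, #3→Site 4 5·14=70, #4→Site 4 2·22=44. Service 210; fixed 80; total 290.
{Site 1, Site 2, Site 3, Site 4, Site 5}: service 210 + fixed 146 = 356
No other subset beats 269.

Open Site 1 and Site 4; minimum total cost 269.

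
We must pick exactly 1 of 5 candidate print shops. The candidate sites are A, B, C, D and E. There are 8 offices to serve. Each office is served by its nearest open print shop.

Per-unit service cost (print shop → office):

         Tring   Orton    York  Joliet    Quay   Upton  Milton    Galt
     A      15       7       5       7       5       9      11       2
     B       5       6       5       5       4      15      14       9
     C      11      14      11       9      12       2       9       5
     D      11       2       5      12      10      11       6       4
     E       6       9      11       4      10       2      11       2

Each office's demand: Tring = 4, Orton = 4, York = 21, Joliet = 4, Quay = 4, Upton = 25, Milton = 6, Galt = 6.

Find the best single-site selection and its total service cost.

Choose E only; total service cost 475.

With exactly 1 open, each office uses its cheapest among the chosen.
{E}: Tring→E 6·4=24, Orton→E 9·4=36, York→E 11·21=231, Joliet→E 4·4=16, Quay→E 10·4=40, Upton→E 2·25=50, Milton→E 11·6=66, Galt→E 2·6=12. Service cost 475.
{A}: service cost 544
{C}: service cost 549
Among all 5 size-1 choices, {E} is lowest.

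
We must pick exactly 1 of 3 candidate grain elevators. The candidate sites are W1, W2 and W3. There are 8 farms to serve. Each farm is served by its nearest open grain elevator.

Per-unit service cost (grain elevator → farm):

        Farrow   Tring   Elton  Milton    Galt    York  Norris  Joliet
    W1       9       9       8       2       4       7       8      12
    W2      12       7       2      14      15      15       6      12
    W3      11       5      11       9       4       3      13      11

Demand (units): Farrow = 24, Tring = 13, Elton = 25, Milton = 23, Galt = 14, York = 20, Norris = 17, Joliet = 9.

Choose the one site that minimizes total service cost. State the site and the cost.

Choose W1 only; total service cost 1019.

With exactly 1 open, each farm uses its cheapest among the chosen.
{W1}: Farrow→W1 9·24=216, Tring→W1 9·13=117, Elton→W1 8·25=200, Milton→W1 2·23=46, Galt→W1 4·14=56, York→W1 7·20=140, Norris→W1 8·17=136, Joliet→W1 12·9=108. Service cost 1019.
{W3}: service cost 1247
{W2}: service cost 1471
Among all 3 size-1 choices, {W1} is lowest.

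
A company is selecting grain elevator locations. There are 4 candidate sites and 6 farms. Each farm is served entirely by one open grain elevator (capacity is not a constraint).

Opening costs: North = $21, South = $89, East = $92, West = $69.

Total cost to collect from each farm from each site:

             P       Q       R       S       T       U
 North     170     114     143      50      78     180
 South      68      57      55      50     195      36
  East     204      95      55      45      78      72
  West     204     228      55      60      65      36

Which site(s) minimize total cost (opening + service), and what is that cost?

For any fixed open set, each farm goes to its cheapest open site; total = fixed + service.
{North, South}: P→South 68, Q→South 57, R→South 55, S→North 50, T→North 78, U→South 36. Service 344; fixed 110; total 454.
{South, West}: service 331 + fixed 158 = 489
{North, South, West}: P→South 68, Q→South 57, R→South 55, S→North 50, T→West 65, U→South 36. Service 331; fixed 179; total 510.
{North, South, East, West}: P→South 68, Q→South 57, R→South 55, S→East 45, T→West 65, U→South 36. Service 326; fixed 271; total 597.
No other subset beats 454.

Open North and South; minimum total cost 454.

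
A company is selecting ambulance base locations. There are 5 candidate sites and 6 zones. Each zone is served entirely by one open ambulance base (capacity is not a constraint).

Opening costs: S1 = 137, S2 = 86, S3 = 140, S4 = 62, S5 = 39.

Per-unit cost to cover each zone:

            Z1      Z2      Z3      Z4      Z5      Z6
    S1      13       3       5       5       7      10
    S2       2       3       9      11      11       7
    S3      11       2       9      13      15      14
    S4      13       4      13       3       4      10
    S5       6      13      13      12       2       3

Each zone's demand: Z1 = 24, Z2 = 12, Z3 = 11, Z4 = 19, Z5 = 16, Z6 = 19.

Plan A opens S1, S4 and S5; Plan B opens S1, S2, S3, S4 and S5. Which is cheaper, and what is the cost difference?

Plan A is cheaper by 118.

Plan A: {S1, S4, S5}: Z1→S5 6·24=144, Z2→S1 3·12=36, Z3→S1 5·11=55, Z4→S4 3·19=57, Z5→S5 2·16=32, Z6→S5 3·19=57. Service 381; fixed 238; total 619.
Plan B: {S1, S2, S3, S4, S5}: Z1→S2 2·24=48, Z2→S3 2·12=24, Z3→S1 5·11=55, Z4→S4 3·19=57, Z5→S5 2·16=32, Z6→S5 3·19=57. Service 273; fixed 464; total 737.
Difference: |619 − 737| = 118.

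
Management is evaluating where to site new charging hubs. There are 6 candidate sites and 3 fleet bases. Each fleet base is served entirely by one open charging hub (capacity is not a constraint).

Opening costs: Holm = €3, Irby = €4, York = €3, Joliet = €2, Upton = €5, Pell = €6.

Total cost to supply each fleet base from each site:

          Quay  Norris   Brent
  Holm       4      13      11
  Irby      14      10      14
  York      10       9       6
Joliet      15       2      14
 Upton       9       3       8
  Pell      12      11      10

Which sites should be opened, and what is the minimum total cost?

Open Holm, York and Joliet; minimum total cost 20.

For any fixed open set, each fleet base goes to its cheapest open site; total = fixed + service.
{Holm, York, Joliet}: Quay→Holm 4, Norris→Joliet 2, Brent→York 6. Service 12; fixed 8; total 20.
{Holm, Joliet}: service 17 + fixed 5 = 22
{Holm, Upton}: Quay→Holm 4, Norris→Upton 3, Brent→Upton 8. Service 15; fixed 8; total 23.
{Holm, Irby, York, Joliet, Upton, Pell}: service 12 + fixed 23 = 35
No other subset beats 20.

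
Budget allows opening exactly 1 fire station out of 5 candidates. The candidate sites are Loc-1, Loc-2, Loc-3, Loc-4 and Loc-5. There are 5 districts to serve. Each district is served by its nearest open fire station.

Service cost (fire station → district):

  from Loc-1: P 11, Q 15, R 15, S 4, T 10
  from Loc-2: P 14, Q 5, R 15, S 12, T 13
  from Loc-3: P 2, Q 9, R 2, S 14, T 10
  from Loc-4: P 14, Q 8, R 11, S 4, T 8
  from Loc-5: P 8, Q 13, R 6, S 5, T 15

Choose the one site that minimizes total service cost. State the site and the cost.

Choose Loc-3 only; total service cost 37.

With exactly 1 open, each district uses its cheapest among the chosen.
{Loc-3}: P→Loc-3 2, Q→Loc-3 9, R→Loc-3 2, S→Loc-3 14, T→Loc-3 10. Service cost 37.
{Loc-4}: service cost 45
{Loc-5}: service cost 47
Among all 5 size-1 choices, {Loc-3} is lowest.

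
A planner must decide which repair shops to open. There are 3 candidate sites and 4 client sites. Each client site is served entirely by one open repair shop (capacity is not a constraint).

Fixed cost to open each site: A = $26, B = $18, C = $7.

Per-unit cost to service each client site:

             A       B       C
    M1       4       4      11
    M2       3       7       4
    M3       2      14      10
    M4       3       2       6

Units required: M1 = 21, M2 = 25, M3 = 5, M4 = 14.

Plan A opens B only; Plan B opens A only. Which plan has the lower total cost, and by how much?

Plan B is cheaper by 138.

Plan A: {B}: M1→B 4·21=84, M2→B 7·25=175, M3→B 14·5=70, M4→B 2·14=28. Service 357; fixed 18; total 375.
Plan B: {A}: M1→A 4·21=84, M2→A 3·25=75, M3→A 2·5=10, M4→A 3·14=42. Service 211; fixed 26; total 237.
Difference: |375 − 237| = 138.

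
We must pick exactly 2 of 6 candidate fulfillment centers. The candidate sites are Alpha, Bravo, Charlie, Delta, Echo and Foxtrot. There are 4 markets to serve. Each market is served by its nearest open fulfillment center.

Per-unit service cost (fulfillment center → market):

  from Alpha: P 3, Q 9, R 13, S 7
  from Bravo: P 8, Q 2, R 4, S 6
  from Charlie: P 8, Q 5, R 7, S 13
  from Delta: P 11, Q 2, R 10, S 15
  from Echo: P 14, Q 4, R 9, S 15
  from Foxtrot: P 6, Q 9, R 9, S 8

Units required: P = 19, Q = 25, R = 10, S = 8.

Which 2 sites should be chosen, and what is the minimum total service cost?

Choose Alpha and Bravo; total service cost 195.

With exactly 2 open, each market uses its cheapest among the chosen.
{Alpha, Bravo}: P→Alpha 3·19=57, Q→Bravo 2·25=50, R→Bravo 4·10=40, S→Bravo 6·8=48. Service cost 195.
{Bravo, Foxtrot}: service cost 252
{Alpha, Delta}: service cost 263
Among all 15 size-2 choices, {Alpha, Bravo} is lowest.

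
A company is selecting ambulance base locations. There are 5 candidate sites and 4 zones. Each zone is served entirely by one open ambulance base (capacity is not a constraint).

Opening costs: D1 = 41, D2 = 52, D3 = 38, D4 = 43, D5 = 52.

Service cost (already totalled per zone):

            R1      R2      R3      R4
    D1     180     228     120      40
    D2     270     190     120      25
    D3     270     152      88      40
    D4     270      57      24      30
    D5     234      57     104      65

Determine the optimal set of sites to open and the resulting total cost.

For any fixed open set, each zone goes to its cheapest open site; total = fixed + service.
{D1, D4}: R1→D1 180, R2→D4 57, R3→D4 24, R4→D4 30. Service 291; fixed 84; total 375.
{D1, D3, D4}: R1→D1 180, R2→D4 57, R3→D4 24, R4→D4 30. Service 291; fixed 122; total 413.
{D1, D2, D4}: service 286 + fixed 136 = 422
{D1, D2, D3, D4, D5}: service 286 + fixed 226 = 512
No other subset beats 375.

Open D1 and D4; minimum total cost 375.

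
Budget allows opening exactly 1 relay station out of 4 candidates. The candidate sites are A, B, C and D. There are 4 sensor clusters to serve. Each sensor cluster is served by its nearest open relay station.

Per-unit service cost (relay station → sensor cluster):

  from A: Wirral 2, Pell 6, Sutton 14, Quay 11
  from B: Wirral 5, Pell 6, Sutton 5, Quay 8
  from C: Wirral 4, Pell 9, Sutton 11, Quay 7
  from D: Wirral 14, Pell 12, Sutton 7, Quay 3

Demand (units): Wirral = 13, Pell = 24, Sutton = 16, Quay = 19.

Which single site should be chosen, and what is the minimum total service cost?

Choose B only; total service cost 441.

With exactly 1 open, each sensor cluster uses its cheapest among the chosen.
{B}: Wirral→B 5·13=65, Pell→B 6·24=144, Sutton→B 5·16=80, Quay→B 8·19=152. Service cost 441.
{C}: service cost 577
{A}: service cost 603
Among all 4 size-1 choices, {B} is lowest.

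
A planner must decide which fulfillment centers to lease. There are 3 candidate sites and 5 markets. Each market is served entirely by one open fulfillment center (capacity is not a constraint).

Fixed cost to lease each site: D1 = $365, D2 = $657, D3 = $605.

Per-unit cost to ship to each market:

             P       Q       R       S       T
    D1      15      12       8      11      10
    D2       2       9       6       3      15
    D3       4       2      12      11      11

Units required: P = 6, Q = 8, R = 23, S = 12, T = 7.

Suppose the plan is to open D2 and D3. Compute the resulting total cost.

Total cost: 1541

Each market is assigned to its cheapest site among the open ones.
{D2, D3}: P→D2 2·6=12, Q→D3 2·8=16, R→D2 6·23=138, S→D2 3·12=36, T→D3 11·7=77. Service 279; fixed 1262; total 1541.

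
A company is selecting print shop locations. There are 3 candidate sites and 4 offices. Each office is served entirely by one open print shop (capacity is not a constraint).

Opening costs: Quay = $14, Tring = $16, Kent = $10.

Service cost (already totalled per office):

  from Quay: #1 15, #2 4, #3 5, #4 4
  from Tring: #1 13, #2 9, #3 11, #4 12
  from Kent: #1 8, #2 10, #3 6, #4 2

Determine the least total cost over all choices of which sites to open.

For any fixed open set, each office goes to its cheapest open site; total = fixed + service.
{Kent}: #1→Kent 8, #2→Kent 10, #3→Kent 6, #4→Kent 2. Service 26; fixed 10; total 36.
{Quay}: service 28 + fixed 14 = 42
{Quay, Kent}: service 19 + fixed 24 = 43
{Quay, Tring, Kent}: service 19 + fixed 40 = 59
(All 7 nonempty subsets were checked; Kent only is lowest.)

Minimum total cost: 36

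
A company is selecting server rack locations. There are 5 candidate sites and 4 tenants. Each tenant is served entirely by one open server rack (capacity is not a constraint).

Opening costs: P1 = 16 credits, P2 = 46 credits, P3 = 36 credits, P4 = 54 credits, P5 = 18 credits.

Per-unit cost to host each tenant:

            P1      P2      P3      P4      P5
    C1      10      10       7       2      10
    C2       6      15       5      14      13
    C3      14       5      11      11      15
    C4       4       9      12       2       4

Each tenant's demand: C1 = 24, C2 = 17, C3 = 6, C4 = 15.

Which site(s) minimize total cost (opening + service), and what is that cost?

For any fixed open set, each tenant goes to its cheapest open site; total = fixed + service.
{P1, P4}: C1→P4 2·24=48, C2→P1 6·17=102, C3→P4 11·6=66, C4→P4 2·15=30. Service 246; fixed 70; total 316.
{P3, P4}: service 229 + fixed 90 = 319
{P1, P2, P4}: C1→P4 2·24=48, C2→P1 6·17=102, C3→P2 5·6=30, C4→P4 2·15=30. Service 210; fixed 116; total 326.
{P1, P2, P3, P4, P5}: service 193 + fixed 170 = 363
No other subset beats 316.

Open P1 and P4; minimum total cost 316.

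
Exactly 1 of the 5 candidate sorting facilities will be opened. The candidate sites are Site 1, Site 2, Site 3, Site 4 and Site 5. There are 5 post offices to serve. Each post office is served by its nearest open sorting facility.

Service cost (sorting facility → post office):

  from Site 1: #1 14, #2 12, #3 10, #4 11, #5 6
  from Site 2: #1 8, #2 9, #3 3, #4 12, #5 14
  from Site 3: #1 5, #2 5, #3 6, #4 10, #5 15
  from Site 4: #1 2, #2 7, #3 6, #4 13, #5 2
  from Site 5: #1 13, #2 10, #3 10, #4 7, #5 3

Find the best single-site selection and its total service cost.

Choose Site 4 only; total service cost 30.

With exactly 1 open, each post office uses its cheapest among the chosen.
{Site 4}: #1→Site 4 2, #2→Site 4 7, #3→Site 4 6, #4→Site 4 13, #5→Site 4 2. Service cost 30.
{Site 3}: service cost 41
{Site 5}: service cost 43
Among all 5 size-1 choices, {Site 4} is lowest.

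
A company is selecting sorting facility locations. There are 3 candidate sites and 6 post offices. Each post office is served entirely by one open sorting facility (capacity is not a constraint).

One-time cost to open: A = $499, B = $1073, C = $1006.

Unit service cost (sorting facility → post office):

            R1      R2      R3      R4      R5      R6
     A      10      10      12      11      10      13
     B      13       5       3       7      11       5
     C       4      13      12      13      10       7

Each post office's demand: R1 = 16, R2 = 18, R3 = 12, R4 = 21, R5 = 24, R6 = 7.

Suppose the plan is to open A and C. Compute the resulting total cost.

Each post office is assigned to its cheapest site among the open ones.
{A, C}: R1→C 4·16=64, R2→A 10·18=180, R3→A 12·12=144, R4→A 11·21=231, R5→A 10·24=240, R6→C 7·7=49. Service 908; fixed 1505; total 2413.

Total cost: 2413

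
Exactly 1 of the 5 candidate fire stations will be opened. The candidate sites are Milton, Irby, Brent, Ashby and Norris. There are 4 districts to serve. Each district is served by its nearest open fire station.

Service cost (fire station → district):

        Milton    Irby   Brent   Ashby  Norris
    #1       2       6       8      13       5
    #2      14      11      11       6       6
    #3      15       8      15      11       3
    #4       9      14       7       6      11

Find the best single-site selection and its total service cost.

With exactly 1 open, each district uses its cheapest among the chosen.
{Norris}: #1→Norris 5, #2→Norris 6, #3→Norris 3, #4→Norris 11. Service cost 25.
{Ashby}: service cost 36
{Irby}: service cost 39
Among all 5 size-1 choices, {Norris} is lowest.

Choose Norris only; total service cost 25.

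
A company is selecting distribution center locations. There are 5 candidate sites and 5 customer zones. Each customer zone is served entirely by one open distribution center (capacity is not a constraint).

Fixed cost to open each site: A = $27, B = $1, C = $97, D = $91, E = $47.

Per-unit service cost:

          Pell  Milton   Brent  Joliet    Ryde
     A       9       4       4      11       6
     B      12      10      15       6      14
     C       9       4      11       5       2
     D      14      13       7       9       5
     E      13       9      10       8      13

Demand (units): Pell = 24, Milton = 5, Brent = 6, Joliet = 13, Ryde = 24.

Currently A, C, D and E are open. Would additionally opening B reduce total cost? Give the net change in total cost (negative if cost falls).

Current service cost with {A, C, D, E}: 373.
Adding B: each customer zone re-picks its cheapest; new service cost 373, saving 0.
Extra fixed cost: 1. Net change = 1 − 0 = 1.
(Totals: 635 → 636.)

No — net change +1 (cost rises by 1).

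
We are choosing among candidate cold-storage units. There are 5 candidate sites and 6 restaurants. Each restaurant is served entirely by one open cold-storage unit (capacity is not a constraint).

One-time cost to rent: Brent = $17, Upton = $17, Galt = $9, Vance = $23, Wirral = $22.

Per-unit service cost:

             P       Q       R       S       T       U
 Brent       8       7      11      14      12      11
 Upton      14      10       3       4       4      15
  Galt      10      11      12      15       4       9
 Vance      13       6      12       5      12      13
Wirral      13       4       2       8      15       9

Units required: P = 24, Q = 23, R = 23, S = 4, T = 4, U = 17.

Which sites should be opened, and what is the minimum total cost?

For any fixed open set, each restaurant goes to its cheapest open site; total = fixed + service.
{Brent, Upton, Wirral}: P→Brent 8·24=192, Q→Wirral 4·23=92, R→Wirral 2·23=46, S→Upton 4·4=16, T→Upton 4·4=16, U→Wirral 9·17=153. Service 515; fixed 56; total 571.
{Brent, Galt, Wirral}: service 531 + fixed 48 = 579
{Brent, Upton, Galt, Wirral}: service 515 + fixed 65 = 580
{Brent, Upton, Galt, Vance, Wirral}: service 515 + fixed 88 = 603
No other subset beats 571.

Open Brent, Upton and Wirral; minimum total cost 571.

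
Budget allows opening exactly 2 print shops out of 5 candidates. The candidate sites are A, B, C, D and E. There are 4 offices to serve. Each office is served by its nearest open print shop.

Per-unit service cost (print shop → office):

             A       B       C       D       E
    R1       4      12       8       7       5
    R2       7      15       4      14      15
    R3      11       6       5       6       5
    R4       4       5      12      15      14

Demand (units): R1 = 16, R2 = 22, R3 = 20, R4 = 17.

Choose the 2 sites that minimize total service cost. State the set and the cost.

Choose A and C; total service cost 320.

With exactly 2 open, each office uses its cheapest among the chosen.
{A, C}: R1→A 4·16=64, R2→C 4·22=88, R3→C 5·20=100, R4→A 4·17=68. Service cost 320.
{A, E}: service cost 386
{B, C}: service cost 401
Among all 10 size-2 choices, {A, C} is lowest.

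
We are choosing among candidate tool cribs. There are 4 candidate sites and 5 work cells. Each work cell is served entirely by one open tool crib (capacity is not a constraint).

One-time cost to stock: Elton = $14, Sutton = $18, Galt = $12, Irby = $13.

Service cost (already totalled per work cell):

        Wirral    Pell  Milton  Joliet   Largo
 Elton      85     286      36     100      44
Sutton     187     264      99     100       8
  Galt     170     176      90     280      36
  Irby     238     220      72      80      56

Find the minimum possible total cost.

For any fixed open set, each work cell goes to its cheapest open site; total = fixed + service.
{Elton, Sutton, Galt, Irby}: Wirral→Elton 85, Pell→Galt 176, Milton→Elton 36, Joliet→Irby 80, Largo→Sutton 8. Service 385; fixed 57; total 442.
{Elton, Sutton, Galt}: Wirral→Elton 85, Pell→Galt 176, Milton→Elton 36, Joliet→Elton 100, Largo→Sutton 8. Service 405; fixed 44; total 449.
{Elton, Galt, Irby}: Wirral→Elton 85, Pell→Galt 176, Milton→Elton 36, Joliet→Irby 80, Largo→Galt 36. Service 413; fixed 39; total 452.
{Galt}: service 752 + fixed 12 = 764
No other subset beats 442.

Minimum total cost: 442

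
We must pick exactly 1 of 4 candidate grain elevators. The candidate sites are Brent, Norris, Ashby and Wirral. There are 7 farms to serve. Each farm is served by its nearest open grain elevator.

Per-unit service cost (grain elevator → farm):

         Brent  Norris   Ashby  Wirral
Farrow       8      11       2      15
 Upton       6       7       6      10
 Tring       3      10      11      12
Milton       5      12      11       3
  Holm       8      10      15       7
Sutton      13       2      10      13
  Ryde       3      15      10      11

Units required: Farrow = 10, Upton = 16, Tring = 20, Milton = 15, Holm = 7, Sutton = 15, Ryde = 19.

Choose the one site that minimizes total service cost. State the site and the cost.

Choose Brent only; total service cost 619.

With exactly 1 open, each farm uses its cheapest among the chosen.
{Brent}: Farrow→Brent 8·10=80, Upton→Brent 6·16=96, Tring→Brent 3·20=60, Milton→Brent 5·15=75, Holm→Brent 8·7=56, Sutton→Brent 13·15=195, Ryde→Brent 3·19=57. Service cost 619.
{Ashby}: service cost 946
{Norris}: service cost 987
Among all 4 size-1 choices, {Brent} is lowest.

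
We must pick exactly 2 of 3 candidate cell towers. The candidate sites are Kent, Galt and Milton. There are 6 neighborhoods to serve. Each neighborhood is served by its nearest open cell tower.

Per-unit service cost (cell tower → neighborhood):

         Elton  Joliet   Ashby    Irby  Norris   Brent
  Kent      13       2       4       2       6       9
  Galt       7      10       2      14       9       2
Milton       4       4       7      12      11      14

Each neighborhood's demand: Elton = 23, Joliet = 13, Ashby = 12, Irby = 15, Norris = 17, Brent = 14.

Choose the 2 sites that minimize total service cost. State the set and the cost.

Choose Kent and Galt; total service cost 371.

With exactly 2 open, each neighborhood uses its cheapest among the chosen.
{Kent, Galt}: Elton→Galt 7·23=161, Joliet→Kent 2·13=26, Ashby→Galt 2·12=24, Irby→Kent 2·15=30, Norris→Kent 6·17=102, Brent→Galt 2·14=28. Service cost 371.
{Kent, Milton}: service cost 424
{Galt, Milton}: service cost 529
Among all 3 size-2 choices, {Kent, Galt} is lowest.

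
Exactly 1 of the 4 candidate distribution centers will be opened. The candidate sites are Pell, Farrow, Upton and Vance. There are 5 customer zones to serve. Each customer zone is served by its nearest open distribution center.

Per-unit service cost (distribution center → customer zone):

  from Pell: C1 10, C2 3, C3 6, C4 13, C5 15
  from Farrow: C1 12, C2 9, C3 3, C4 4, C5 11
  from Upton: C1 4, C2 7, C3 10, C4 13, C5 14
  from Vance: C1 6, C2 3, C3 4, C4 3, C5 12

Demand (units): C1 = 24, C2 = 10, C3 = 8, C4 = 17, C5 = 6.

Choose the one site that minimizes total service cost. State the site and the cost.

With exactly 1 open, each customer zone uses its cheapest among the chosen.
{Vance}: C1→Vance 6·24=144, C2→Vance 3·10=30, C3→Vance 4·8=32, C4→Vance 3·17=51, C5→Vance 12·6=72. Service cost 329.
{Farrow}: service cost 536
{Upton}: service cost 551
Among all 4 size-1 choices, {Vance} is lowest.

Choose Vance only; total service cost 329.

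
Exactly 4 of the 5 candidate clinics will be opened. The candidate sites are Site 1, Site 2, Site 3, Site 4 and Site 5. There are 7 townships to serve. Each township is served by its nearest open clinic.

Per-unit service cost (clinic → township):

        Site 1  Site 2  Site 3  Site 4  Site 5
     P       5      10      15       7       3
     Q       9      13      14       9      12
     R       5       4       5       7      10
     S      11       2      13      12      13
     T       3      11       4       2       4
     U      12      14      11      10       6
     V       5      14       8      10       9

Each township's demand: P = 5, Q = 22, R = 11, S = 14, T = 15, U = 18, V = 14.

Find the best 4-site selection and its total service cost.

Choose Site 1, Site 2, Site 4 and Site 5; total service cost 493.

With exactly 4 open, each township uses its cheapest among the chosen.
{Site 1, Site 2, Site 4, Site 5}: P→Site 5 3·5=15, Q→Site 1 9·22=198, R→Site 2 4·11=44, S→Site 2 2·14=28, T→Site 4 2·15=30, U→Site 5 6·18=108, V→Site 1 5·14=70. Service cost 493.
{Site 1, Site 2, Site 3, Site 5}: service cost 508
{Site 2, Site 3, Site 4, Site 5}: service cost 535
Among all 5 size-4 choices, {Site 1, Site 2, Site 4, Site 5} is lowest.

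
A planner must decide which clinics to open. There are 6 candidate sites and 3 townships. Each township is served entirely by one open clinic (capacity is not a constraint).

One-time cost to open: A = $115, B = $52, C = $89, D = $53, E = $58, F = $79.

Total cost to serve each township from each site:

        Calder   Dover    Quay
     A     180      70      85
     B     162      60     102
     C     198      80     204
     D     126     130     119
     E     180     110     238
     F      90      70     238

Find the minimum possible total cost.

Minimum total cost: 376

For any fixed open set, each township goes to its cheapest open site; total = fixed + service.
{B}: Calder→B 162, Dover→B 60, Quay→B 102. Service 324; fixed 52; total 376.
{B, F}: Calder→F 90, Dover→B 60, Quay→B 102. Service 252; fixed 131; total 383.
{B, D}: Calder→D 126, Dover→B 60, Quay→B 102. Service 288; fixed 105; total 393.
{A, B, C, D, E, F}: Calder→F 90, Dover→B 60, Quay→A 85. Service 235; fixed 446; total 681.
No other subset beats 376.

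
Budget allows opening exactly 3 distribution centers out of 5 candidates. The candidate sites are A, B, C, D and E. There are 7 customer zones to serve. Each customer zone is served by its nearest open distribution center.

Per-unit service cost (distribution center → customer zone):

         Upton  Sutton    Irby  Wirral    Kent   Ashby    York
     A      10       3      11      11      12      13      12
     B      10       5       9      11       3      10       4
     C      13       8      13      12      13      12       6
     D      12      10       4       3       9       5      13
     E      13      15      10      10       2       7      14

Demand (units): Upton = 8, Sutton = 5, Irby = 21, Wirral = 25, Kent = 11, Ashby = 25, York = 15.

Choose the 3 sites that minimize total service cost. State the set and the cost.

Choose B, D and E; total service cost 471.

With exactly 3 open, each customer zone uses its cheapest among the chosen.
{B, D, E}: Upton→B 10·8=80, Sutton→B 5·5=25, Irby→D 4·21=84, Wirral→D 3·25=75, Kent→E 2·11=22, Ashby→D 5·25=125, York→B 4·15=60. Service cost 471.
{A, B, D}: service cost 472
{B, C, D}: service cost 482
Among all 10 size-3 choices, {B, D, E} is lowest.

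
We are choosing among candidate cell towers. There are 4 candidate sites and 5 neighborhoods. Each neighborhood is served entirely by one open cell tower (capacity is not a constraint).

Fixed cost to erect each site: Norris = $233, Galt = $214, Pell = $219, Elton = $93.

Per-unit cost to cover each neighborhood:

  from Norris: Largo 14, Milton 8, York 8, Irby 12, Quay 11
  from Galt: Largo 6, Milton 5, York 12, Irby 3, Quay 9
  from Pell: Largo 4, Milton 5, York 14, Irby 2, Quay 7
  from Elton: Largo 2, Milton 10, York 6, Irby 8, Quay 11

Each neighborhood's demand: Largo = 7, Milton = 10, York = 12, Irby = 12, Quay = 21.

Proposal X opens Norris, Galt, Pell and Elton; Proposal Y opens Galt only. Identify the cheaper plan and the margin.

Proposal Y is cheaper by 391.

Proposal X: {Norris, Galt, Pell, Elton}: Largo→Elton 2·7=14, Milton→Galt 5·10=50, York→Elton 6·12=72, Irby→Pell 2·12=24, Quay→Pell 7·21=147. Service 307; fixed 759; total 1066.
Proposal Y: {Galt}: Largo→Galt 6·7=42, Milton→Galt 5·10=50, York→Galt 12·12=144, Irby→Galt 3·12=36, Quay→Galt 9·21=189. Service 461; fixed 214; total 675.
Difference: |1066 − 675| = 391.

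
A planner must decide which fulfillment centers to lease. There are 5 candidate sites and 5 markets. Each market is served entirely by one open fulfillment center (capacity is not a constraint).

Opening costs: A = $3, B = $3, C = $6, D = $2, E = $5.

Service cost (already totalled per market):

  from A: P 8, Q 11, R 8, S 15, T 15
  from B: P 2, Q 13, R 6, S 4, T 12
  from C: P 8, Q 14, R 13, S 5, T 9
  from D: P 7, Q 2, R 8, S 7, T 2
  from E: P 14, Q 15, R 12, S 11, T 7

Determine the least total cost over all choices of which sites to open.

Minimum total cost: 21

For any fixed open set, each market goes to its cheapest open site; total = fixed + service.
{B, D}: P→B 2, Q→D 2, R→B 6, S→B 4, T→D 2. Service 16; fixed 5; total 21.
{A, B, D}: P→B 2, Q→D 2, R→B 6, S→B 4, T→D 2. Service 16; fixed 8; total 24.
{B, D, E}: P→B 2, Q→D 2, R→B 6, S→B 4, T→D 2. Service 16; fixed 10; total 26.
{A, B, C, D, E}: service 16 + fixed 19 = 35
No other subset beats 21.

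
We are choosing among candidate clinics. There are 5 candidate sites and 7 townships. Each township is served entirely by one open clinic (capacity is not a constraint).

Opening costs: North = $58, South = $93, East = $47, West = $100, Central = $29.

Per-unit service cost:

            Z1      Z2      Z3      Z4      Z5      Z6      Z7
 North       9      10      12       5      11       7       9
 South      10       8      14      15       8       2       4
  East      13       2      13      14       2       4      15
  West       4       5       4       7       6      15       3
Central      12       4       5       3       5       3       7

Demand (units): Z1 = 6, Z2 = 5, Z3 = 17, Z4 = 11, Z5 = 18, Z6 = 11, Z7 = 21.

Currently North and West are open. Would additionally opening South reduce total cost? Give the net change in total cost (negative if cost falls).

No — net change +38 (cost rises by 38).

Current service cost with {North, West}: 420.
Adding South: each township re-picks its cheapest; new service cost 365, saving 55.
Extra fixed cost: 93. Net change = 93 − 55 = 38.
(Totals: 578 → 616.)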